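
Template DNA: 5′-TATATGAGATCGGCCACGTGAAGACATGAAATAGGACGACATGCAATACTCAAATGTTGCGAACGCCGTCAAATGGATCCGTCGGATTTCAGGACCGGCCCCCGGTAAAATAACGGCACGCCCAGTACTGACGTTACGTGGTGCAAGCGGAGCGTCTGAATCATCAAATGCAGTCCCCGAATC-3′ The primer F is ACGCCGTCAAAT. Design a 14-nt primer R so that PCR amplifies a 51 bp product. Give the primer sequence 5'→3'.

5'-TTATTTTACCGGGG-3'

The forward primer binds at positions 63–74, so a 51 bp product ends at position 63 + 51 − 1 = 113.
The reverse primer anneals to the top strand over positions 100–113, i.e. to CCCCGGTAAAATAA.
Its sequence written 5'→3' is the reverse complement: TTATTTTACCGGGG.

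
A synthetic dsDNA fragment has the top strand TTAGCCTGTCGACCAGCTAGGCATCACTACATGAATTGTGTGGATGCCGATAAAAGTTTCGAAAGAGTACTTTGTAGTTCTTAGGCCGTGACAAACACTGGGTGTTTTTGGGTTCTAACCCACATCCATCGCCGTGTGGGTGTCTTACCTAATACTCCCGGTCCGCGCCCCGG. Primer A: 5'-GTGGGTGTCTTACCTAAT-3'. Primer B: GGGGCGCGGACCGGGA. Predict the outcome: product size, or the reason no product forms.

Yes — a 36 bp product.

Primer A (GTGGGTGTCTTACCTAAT) matches the top strand at positions 136–153; it acts as a forward primer.
Primer B's reverse complement is TCCCGGTCCGCGCCCC, matching the top strand at positions 156–171; it acts as a reverse primer.
The 3' ends face each other across positions 136–171, giving a 36 bp product.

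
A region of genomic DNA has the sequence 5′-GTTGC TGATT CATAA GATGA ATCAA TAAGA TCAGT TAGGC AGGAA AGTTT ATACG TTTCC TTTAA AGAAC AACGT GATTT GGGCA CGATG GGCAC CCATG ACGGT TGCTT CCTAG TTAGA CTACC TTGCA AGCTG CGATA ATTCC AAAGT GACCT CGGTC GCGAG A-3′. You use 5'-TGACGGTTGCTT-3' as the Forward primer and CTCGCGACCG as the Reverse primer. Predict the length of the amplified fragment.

The forward primer matches the template at positions 99–110.
Reverse complement of the reverse primer: CGGTCGCGAG. This occurs on the top strand at positions 156–165.
Amplicon spans positions 99–165: 67 bp.

67 bp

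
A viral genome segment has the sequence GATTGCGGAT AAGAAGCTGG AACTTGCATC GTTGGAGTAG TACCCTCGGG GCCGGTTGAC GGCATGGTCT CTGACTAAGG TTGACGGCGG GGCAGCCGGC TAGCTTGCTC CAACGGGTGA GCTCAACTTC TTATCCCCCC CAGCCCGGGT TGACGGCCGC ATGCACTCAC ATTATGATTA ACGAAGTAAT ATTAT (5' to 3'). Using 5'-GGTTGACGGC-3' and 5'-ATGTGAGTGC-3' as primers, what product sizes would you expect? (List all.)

119 bp, 94 bp, 25 bp

The forward primer GGTTGACGGC matches the top strand at positions 54–63, 79–88, 148–157.
The reverse primer's reverse complement is GCACTCACAT, matching at positions 163–172.
Each forward site pairs with the reverse site to give a product ending at position 172: sizes 119, 94, 25 bp.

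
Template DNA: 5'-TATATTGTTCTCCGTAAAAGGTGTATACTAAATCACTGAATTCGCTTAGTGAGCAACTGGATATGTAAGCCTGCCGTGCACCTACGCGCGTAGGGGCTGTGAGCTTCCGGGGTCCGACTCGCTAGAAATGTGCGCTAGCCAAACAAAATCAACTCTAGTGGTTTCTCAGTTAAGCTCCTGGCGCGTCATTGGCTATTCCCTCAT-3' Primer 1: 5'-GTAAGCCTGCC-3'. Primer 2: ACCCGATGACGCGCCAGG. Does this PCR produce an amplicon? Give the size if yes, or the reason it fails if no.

No product — primer 2 has no binding site in the template.

Primer 2 (ACCCGATGACGCGCCAGG) does not match the top strand, and its reverse complement CCTGGCGCGTCATCGGGT does not match either.
With no annealing site for primer 2, no amplification occurs.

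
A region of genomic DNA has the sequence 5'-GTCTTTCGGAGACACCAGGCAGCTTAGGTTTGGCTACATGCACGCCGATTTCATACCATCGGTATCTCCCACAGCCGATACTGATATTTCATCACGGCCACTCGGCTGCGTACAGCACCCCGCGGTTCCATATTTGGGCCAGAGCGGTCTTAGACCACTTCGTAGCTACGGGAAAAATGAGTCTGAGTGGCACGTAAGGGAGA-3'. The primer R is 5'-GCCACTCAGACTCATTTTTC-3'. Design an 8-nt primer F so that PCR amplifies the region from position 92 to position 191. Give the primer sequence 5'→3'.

The reverse primer's reverse complement GAAAAATGAGTCTGAGTGGC matches the template at positions 172–191; the product starts at position 92.
The forward primer is identical to the top strand over positions 92–99: TCACGGCC.

5'-TCACGGCC-3'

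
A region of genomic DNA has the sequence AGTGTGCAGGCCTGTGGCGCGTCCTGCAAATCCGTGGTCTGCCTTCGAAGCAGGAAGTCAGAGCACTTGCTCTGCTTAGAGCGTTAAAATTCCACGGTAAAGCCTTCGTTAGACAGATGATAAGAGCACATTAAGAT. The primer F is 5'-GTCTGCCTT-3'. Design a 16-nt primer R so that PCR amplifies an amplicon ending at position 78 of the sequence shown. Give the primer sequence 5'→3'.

The forward primer binds at positions 37–45; the product's 3' end on the top strand is position 78.
The reverse primer anneals to the top strand over positions 63–78, i.e. to GCACTTGCTCTGCTTA.
Its sequence written 5'→3' is the reverse complement: TAAGCAGAGCAAGTGC.

5'-TAAGCAGAGCAAGTGC-3'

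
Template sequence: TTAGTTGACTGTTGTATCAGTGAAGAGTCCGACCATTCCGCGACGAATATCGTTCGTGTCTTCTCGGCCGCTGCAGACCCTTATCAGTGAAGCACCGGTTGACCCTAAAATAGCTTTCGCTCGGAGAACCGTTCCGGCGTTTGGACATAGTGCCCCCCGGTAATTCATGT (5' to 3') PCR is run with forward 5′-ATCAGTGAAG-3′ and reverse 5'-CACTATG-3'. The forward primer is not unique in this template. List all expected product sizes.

137 bp, 70 bp

The forward primer ATCAGTGAAG matches the top strand at positions 16–25, 83–92.
The reverse primer's reverse complement is CATAGTG, matching at positions 146–152.
Each forward site pairs with the reverse site to give a product ending at position 152: sizes 137, 70 bp.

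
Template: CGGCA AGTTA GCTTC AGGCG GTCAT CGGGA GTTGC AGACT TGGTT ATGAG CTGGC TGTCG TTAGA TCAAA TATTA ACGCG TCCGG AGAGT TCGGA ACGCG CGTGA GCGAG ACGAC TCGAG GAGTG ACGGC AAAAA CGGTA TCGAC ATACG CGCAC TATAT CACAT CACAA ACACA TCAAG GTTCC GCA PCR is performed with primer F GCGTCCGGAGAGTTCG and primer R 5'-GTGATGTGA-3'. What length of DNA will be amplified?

Forward primer GCGTCCGGAGAGTTCG is found on the top strand at positions 78–93.
Reverse complement of the reverse primer: TCACATCAC. This occurs on the top strand at positions 160–168.
Amplicon spans positions 78–168: 91 bp.

91 bp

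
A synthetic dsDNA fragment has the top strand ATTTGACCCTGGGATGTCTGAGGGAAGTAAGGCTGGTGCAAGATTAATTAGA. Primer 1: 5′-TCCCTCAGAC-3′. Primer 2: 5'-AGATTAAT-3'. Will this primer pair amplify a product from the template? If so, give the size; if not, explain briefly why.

Primer 1 (TCCCTCAGAC) has reverse complement GTCTGAGGGA, which matches the top strand at positions 16–25; primer 1 anneals to the top strand there with its 3' end pointing upstream toward position 16.
Primer 2 (AGATTAAT) matches the top strand directly at positions 41–48; it anneals to the bottom strand with its 3' end pointing downstream toward position 48.
The 3' ends diverge (primer 1 extends toward position 1, primer 2 toward position 52), so the primers never converge on a shared product.

No product — the primers' 3' ends point away from each other.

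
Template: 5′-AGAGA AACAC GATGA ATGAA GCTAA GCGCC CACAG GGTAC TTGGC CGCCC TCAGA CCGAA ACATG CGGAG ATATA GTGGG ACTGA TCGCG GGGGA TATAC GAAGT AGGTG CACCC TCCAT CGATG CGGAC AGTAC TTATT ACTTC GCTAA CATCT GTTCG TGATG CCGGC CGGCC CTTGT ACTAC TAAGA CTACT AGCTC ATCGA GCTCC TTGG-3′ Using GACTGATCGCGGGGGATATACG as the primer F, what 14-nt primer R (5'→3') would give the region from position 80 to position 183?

5'-AGTACAAGGGCCGG-3'

The product's 3' end on the top strand is position 183.
The reverse primer anneals to the top strand over positions 170–183, i.e. to CCGGCCCTTGTACT.
Its sequence written 5'→3' is the reverse complement: AGTACAAGGGCCGG.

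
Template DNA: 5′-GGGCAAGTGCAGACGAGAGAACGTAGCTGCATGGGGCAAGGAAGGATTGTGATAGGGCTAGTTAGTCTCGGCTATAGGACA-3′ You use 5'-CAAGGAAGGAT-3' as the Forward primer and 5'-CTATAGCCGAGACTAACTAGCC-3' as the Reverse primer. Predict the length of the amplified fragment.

41 bp

Scanning the template, CAAGGAAGGAT occurs at positions 37–47; this primer anneals to the bottom strand there with its 3' end pointing downstream.
The reverse primer's reverse complement is GGCTAGTTAGTCTCGGCTATAG, which matches the template at positions 56–77.
Amplicon spans positions 37–77: 41 bp.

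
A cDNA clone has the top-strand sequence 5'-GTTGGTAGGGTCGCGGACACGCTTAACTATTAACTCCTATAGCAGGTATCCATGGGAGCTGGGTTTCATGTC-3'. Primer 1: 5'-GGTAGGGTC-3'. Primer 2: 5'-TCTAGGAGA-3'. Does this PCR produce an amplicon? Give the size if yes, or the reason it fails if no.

No product — primer 2 has no binding site in the template.

Primer 2 (TCTAGGAGA) does not match the top strand, and its reverse complement TCTCCTAGA does not match either.
With no annealing site for primer 2, no amplification occurs.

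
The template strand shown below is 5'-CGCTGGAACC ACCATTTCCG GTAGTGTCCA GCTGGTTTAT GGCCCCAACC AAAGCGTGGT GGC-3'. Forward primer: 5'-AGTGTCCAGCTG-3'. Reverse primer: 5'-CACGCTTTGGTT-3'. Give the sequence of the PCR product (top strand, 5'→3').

5'-AGTGTCCAGCTGGTTTATGGCCCCAACCAAAGCGTG-3'

Forward primer AGTGTCCAGCTG is found on the top strand at positions 23–34.
The reverse primer's reverse complement is AACCAAAGCGTG, which matches the template at positions 47–58.
The product is the template from position 23 through 58 (36 bp).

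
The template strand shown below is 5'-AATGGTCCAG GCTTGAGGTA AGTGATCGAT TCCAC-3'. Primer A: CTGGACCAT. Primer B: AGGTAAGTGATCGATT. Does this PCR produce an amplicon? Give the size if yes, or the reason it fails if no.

Primer A (CTGGACCAT) has reverse complement ATGGTCCAG, which matches the top strand at positions 2–10; primer A anneals to the top strand there with its 3' end pointing upstream toward position 2.
Primer B (AGGTAAGTGATCGATT) matches the top strand directly at positions 16–31; it anneals to the bottom strand with its 3' end pointing downstream toward position 31.
The 3' ends diverge (primer A extends toward position 1, primer B toward position 35), so the primers never converge on a shared product.

No product — the primers' 3' ends point away from each other.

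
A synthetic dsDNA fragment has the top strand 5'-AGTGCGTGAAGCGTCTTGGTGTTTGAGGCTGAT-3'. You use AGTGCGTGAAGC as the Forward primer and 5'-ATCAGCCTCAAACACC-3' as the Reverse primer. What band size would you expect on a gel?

Scanning the template, AGTGCGTGAAGC occurs at positions 1–12; this primer anneals to the bottom strand there with its 3' end pointing downstream.
Taking the reverse complement of ATCAGCCTCAAACACC gives GGTGTTTGAGGCTGAT, found at positions 18–33 on the template; the primer anneals here to the top strand with its 3' end pointing upstream.
The product runs from position 1 to position 33, so its length is 33 − 1 + 1 = 33 bp.

33 bp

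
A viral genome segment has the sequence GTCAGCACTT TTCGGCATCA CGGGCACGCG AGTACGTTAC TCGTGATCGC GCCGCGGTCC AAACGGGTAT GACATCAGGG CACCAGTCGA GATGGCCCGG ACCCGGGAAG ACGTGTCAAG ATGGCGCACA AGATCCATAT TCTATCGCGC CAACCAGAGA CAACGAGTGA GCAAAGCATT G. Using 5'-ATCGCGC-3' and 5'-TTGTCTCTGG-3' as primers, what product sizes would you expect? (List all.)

The forward primer ATCGCGC matches the top strand at positions 46–52, 144–150.
The reverse primer's reverse complement is CCAGAGACAA, matching at positions 154–163.
Each forward site pairs with the reverse site to give a product ending at position 163: sizes 118, 20 bp.

118 bp, 20 bp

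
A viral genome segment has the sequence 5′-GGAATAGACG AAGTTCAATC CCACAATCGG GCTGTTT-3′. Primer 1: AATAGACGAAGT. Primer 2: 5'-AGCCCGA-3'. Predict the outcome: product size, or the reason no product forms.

Primer 1 (AATAGACGAAGT) matches the top strand at positions 3–14; it acts as a forward primer.
Primer 2's reverse complement is TCGGGCT, matching the top strand at positions 27–33; it acts as a reverse primer.
The 3' ends face each other across positions 3–33, giving a 31 bp product.

Yes — a 31 bp product.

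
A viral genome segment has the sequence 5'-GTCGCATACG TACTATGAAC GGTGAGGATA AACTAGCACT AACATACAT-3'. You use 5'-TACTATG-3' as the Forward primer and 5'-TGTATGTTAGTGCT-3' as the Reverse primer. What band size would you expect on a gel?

Scanning the template, TACTATG occurs at positions 11–17; this primer anneals to the bottom strand there with its 3' end pointing downstream.
The reverse primer's reverse complement is AGCACTAACATACA, which matches the template at positions 35–48.
Amplicon spans positions 11–48: 38 bp.

38 bp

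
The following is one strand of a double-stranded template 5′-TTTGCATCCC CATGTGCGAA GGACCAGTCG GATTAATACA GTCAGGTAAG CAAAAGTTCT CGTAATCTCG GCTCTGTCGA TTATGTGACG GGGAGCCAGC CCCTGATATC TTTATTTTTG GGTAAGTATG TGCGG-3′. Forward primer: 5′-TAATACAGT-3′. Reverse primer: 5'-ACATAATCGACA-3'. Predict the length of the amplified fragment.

53 bp

The forward primer matches the template at positions 34–42.
Reverse complement of the reverse primer: TGTCGATTATGT. This occurs on the top strand at positions 75–86.
Amplicon spans positions 34–86: 53 bp.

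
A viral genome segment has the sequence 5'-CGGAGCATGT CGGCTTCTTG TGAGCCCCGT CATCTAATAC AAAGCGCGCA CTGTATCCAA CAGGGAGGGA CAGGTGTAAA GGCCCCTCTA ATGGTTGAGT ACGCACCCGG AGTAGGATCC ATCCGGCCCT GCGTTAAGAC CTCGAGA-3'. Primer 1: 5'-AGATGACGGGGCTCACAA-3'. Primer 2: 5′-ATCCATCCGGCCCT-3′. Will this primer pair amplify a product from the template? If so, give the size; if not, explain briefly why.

Primer 1 (AGATGACGGGGCTCACAA) has reverse complement TTGTGAGCCCCGTCATCT, which matches the top strand at positions 18–35; primer 1 anneals to the top strand there with its 3' end pointing upstream toward position 18.
Primer 2 (ATCCATCCGGCCCT) matches the top strand directly at positions 117–130; it anneals to the bottom strand with its 3' end pointing downstream toward position 130.
The 3' ends diverge (primer 1 extends toward position 1, primer 2 toward position 147), so the primers never converge on a shared product.

No product — the primers' 3' ends point away from each other.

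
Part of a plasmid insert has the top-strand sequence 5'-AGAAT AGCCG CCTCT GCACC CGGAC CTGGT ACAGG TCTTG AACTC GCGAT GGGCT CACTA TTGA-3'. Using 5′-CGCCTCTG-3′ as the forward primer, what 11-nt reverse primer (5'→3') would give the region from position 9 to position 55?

5'-AGCCCATCGCG-3'

The product's 3' end on the top strand is position 55.
The reverse primer anneals to the top strand over positions 45–55, i.e. to CGCGATGGGCT.
Its sequence written 5'→3' is the reverse complement: AGCCCATCGCG.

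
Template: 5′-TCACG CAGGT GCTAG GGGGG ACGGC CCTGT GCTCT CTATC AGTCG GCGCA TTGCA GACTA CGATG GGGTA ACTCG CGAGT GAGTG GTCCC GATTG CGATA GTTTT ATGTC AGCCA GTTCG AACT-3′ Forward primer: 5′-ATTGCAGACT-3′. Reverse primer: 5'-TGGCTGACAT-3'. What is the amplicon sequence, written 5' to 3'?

5'-ATTGCAGACTACGATGGGGTAACTCGCGAGTGAGTGGTCCCGATTGCGATAGTTTTATGTCAGCCA-3'

The forward primer matches the template at positions 50–59.
Reverse complement of the reverse primer: ATGTCAGCCA. This occurs on the top strand at positions 106–115.
The product is the template from position 50 through 115 (66 bp).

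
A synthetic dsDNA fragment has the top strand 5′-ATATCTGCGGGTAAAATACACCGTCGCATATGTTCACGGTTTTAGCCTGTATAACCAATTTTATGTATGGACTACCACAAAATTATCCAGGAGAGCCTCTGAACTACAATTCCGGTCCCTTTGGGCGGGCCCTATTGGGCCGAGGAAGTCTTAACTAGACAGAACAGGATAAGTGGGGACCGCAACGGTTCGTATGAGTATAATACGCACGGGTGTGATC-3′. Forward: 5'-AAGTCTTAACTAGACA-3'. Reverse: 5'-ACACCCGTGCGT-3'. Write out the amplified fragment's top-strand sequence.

Forward primer AAGTCTTAACTAGACA is found on the top strand at positions 146–161.
Reverse complement of the reverse primer: ACGCACGGGTGT. This occurs on the top strand at positions 205–216.
The product is the template from position 146 through 216 (71 bp).

5'-AAGTCTTAACTAGACAGAACAGGATAAGTGGGGACCGCAACGGTTCGTATGAGTATAATACGCACGGGTGT-3'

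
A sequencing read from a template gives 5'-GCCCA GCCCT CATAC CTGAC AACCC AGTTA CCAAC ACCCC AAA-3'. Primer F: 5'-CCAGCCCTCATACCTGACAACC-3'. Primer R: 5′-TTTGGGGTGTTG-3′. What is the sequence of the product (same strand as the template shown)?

5'-CCAGCCCTCATACCTGACAACCCAGTTACCAACACCCCAAA-3'

The forward primer matches the template at positions 3–24.
Taking the reverse complement of TTTGGGGTGTTG gives CAACACCCCAAA, found at positions 32–43 on the template; the primer anneals here to the top strand with its 3' end pointing upstream.
The product is the template from position 3 through 43 (41 bp).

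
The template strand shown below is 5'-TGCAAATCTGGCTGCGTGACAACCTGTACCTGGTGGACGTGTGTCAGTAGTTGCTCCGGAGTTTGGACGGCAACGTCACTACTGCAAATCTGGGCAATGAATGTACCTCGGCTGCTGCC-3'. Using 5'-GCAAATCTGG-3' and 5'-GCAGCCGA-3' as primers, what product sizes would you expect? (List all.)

The forward primer GCAAATCTGG matches the top strand at positions 2–11, 84–93.
The reverse primer's reverse complement is TCGGCTGC, matching at positions 108–115.
Each forward site pairs with the reverse site to give a product ending at position 115: sizes 114, 32 bp.

114 bp, 32 bp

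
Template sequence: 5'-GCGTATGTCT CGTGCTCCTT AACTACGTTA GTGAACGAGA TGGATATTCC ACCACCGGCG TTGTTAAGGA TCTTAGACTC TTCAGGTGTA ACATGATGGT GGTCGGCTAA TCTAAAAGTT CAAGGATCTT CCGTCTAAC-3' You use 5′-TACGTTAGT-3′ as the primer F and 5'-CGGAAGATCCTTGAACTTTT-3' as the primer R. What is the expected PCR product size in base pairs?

110 bp

Scanning the template, TACGTTAGT occurs at positions 24–32; this primer anneals to the bottom strand there with its 3' end pointing downstream.
Reverse complement of the reverse primer: AAAAGTTCAAGGATCTTCCG. This occurs on the top strand at positions 114–133.
Product length = (reverse-primer end) − (forward-primer start) + 1 = 133 − 24 + 1 = 110 bp.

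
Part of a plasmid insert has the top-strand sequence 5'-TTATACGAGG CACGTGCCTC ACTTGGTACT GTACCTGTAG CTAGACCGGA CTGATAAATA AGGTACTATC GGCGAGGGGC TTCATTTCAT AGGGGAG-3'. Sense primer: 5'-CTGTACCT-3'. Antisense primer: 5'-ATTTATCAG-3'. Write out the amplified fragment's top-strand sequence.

5'-CTGTACCTGTAGCTAGACCGGACTGATAAAT-3'

Forward primer CTGTACCT is found on the top strand at positions 29–36.
The reverse primer's reverse complement is CTGATAAAT, which matches the template at positions 51–59.
The product is the template from position 29 through 59 (31 bp).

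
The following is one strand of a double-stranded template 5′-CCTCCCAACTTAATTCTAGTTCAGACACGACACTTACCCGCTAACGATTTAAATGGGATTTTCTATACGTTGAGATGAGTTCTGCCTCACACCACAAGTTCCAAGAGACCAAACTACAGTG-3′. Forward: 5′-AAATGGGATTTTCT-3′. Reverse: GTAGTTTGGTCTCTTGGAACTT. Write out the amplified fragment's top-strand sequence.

5'-AAATGGGATTTTCTATACGTTGAGATGAGTTCTGCCTCACACCACAAGTTCCAAGAGACCAAACTAC-3'

Forward primer AAATGGGATTTTCT is found on the top strand at positions 51–64.
The reverse primer's reverse complement is AAGTTCCAAGAGACCAAACTAC, which matches the template at positions 96–117.
The product is the template from position 51 through 117 (67 bp).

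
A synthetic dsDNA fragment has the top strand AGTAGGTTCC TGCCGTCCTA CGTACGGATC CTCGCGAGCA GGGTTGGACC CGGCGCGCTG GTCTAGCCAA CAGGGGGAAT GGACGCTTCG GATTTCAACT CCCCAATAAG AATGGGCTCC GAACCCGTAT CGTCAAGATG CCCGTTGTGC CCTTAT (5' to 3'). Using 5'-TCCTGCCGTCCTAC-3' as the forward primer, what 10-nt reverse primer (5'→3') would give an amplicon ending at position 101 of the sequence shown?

5'-GAGTTGAAAT-3'

The forward primer binds at positions 8–21; the product's 3' end on the top strand is position 101.
The reverse primer anneals to the top strand over positions 92–101, i.e. to ATTTCAACTC.
Its sequence written 5'→3' is the reverse complement: GAGTTGAAAT.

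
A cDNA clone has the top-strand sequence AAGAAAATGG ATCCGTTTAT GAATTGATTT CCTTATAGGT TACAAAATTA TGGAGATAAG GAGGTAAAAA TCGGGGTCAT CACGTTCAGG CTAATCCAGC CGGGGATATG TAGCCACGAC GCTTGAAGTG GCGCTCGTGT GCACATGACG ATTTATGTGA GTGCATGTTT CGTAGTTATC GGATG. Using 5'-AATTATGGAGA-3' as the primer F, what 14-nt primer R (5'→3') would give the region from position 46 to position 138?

5'-ACGAGCGCCACTTC-3'

The product's 3' end on the top strand is position 138.
The reverse primer anneals to the top strand over positions 125–138, i.e. to GAAGTGGCGCTCGT.
Its sequence written 5'→3' is the reverse complement: ACGAGCGCCACTTC.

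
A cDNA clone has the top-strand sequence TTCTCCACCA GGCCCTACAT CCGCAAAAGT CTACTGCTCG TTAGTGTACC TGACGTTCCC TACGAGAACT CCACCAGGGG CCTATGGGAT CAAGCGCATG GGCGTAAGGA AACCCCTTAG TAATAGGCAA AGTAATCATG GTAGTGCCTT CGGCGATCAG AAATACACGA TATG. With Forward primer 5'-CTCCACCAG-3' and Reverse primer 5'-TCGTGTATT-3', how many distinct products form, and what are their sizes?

Two products: 168 bp, 102 bp

The forward primer CTCCACCAG matches the top strand at positions 3–11, 69–77.
The reverse primer's reverse complement is AATACACGA, matching at positions 162–170.
Each forward site pairs with the reverse site to give a product ending at position 170: sizes 168, 102 bp.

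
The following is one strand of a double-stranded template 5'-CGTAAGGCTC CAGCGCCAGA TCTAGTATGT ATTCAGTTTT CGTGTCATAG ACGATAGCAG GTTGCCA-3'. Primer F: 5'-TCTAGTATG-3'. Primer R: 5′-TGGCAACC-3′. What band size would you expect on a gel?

47 bp

Forward primer TCTAGTATG is found on the top strand at positions 21–29.
Reverse complement of the reverse primer: GGTTGCCA. This occurs on the top strand at positions 60–67.
Amplicon spans positions 21–67: 47 bp.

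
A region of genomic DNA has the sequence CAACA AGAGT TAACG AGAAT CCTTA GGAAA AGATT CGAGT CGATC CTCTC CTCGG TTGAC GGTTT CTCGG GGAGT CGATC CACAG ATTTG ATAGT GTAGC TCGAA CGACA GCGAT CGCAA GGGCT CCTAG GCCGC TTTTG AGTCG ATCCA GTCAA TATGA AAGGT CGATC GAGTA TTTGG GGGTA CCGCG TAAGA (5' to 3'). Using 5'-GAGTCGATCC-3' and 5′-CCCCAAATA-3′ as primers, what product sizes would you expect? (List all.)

The forward primer GAGTCGATCC matches the top strand at positions 37–46, 72–81, 140–149.
The reverse primer's reverse complement is TATTTGGGG, matching at positions 174–182.
Each forward site pairs with the reverse site to give a product ending at position 182: sizes 146, 111, 43 bp.

146 bp, 111 bp, 43 bp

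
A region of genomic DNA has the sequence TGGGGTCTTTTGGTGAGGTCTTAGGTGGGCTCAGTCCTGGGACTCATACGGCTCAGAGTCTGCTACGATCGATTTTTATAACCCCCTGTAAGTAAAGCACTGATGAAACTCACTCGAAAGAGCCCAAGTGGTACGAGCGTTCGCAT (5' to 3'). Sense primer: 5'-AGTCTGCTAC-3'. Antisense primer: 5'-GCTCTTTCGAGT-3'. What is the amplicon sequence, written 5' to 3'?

Scanning the template, AGTCTGCTAC occurs at positions 57–66; this primer anneals to the bottom strand there with its 3' end pointing downstream.
Reverse complement of the reverse primer: ACTCGAAAGAGC. This occurs on the top strand at positions 112–123.
The product is the template from position 57 through 123 (67 bp).

5'-AGTCTGCTACGATCGATTTTTATAACCCCCTGTAAGTAAAGCACTGATGAAACTCACTCGAAAGAGC-3'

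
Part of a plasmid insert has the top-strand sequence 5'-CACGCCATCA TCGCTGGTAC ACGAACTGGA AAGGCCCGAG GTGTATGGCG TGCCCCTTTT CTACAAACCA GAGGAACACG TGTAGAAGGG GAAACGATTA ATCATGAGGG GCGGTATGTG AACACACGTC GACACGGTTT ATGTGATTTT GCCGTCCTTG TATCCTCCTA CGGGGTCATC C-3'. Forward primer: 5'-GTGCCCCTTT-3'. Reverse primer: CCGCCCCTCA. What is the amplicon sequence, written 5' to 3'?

Scanning the template, GTGCCCCTTT occurs at positions 50–59; this primer anneals to the bottom strand there with its 3' end pointing downstream.
The reverse primer's reverse complement is TGAGGGGCGG, which matches the template at positions 105–114.
The product is the template from position 50 through 114 (65 bp).

5'-GTGCCCCTTTTCTACAAACCAGAGGAACACGTGTAGAAGGGGAAACGATTAATCATGAGGGGCGG-3'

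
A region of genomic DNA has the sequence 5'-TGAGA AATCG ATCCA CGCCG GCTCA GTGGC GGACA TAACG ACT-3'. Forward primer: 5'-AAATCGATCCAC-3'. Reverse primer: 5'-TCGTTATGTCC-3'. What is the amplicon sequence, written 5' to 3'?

5'-AAATCGATCCACGCCGGCTCAGTGGCGGACATAACGA-3'

The forward primer matches the template at positions 5–16.
Taking the reverse complement of TCGTTATGTCC gives GGACATAACGA, found at positions 31–41 on the template; the primer anneals here to the top strand with its 3' end pointing upstream.
The product is the template from position 5 through 41 (37 bp).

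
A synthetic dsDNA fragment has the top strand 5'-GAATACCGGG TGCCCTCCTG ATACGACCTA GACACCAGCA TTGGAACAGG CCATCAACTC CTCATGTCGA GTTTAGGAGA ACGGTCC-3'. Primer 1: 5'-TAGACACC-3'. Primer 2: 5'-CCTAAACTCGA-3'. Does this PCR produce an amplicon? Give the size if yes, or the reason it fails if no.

Primer 1 (TAGACACC) matches the top strand at positions 29–36; it acts as a forward primer.
Primer 2's reverse complement is TCGAGTTTAGG, matching the top strand at positions 67–77; it acts as a reverse primer.
The 3' ends face each other across positions 29–77, giving a 49 bp product.

Yes — a 49 bp product.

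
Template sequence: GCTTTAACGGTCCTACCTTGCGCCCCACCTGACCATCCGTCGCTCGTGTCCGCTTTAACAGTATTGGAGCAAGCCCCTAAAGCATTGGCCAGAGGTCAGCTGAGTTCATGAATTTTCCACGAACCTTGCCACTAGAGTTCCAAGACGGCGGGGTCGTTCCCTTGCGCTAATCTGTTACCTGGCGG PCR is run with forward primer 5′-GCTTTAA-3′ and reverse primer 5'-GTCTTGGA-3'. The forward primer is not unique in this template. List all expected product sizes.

The forward primer GCTTTAA matches the top strand at positions 1–7, 52–58.
The reverse primer's reverse complement is TCCAAGAC, matching at positions 139–146.
Each forward site pairs with the reverse site to give a product ending at position 146: sizes 146, 95 bp.

146 bp, 95 bp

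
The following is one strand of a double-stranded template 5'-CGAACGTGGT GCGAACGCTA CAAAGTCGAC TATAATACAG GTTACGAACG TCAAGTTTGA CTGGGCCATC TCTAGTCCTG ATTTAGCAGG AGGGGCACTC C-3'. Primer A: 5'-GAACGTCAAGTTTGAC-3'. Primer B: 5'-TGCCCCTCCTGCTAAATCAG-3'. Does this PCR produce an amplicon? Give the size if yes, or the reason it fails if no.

Yes — a 52 bp product.

Primer A (GAACGTCAAGTTTGAC) matches the top strand at positions 46–61; it acts as a forward primer.
Primer B's reverse complement is CTGATTTAGCAGGAGGGGCA, matching the top strand at positions 78–97; it acts as a reverse primer.
The 3' ends face each other across positions 46–97, giving a 52 bp product.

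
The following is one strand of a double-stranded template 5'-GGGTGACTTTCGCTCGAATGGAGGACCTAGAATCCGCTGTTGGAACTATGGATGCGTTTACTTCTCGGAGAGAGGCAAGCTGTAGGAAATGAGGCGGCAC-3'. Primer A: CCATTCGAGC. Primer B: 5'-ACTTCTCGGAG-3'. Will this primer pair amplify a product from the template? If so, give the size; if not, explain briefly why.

No product — the primers' 3' ends point away from each other.

Primer A (CCATTCGAGC) has reverse complement GCTCGAATGG, which matches the top strand at positions 12–21; primer A anneals to the top strand there with its 3' end pointing upstream toward position 12.
Primer B (ACTTCTCGGAG) matches the top strand directly at positions 60–70; it anneals to the bottom strand with its 3' end pointing downstream toward position 70.
The 3' ends diverge (primer A extends toward position 1, primer B toward position 100), so the primers never converge on a shared product.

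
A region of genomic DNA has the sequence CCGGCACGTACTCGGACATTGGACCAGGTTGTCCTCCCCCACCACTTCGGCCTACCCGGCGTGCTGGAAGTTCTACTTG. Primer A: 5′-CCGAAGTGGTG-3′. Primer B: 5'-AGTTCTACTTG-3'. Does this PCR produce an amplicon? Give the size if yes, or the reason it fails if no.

No product — the primers' 3' ends point away from each other.

Primer A (CCGAAGTGGTG) has reverse complement CACCACTTCGG, which matches the top strand at positions 40–50; primer A anneals to the top strand there with its 3' end pointing upstream toward position 40.
Primer B (AGTTCTACTTG) matches the top strand directly at positions 69–79; it anneals to the bottom strand with its 3' end pointing downstream toward position 79.
The 3' ends diverge (primer A extends toward position 1, primer B toward position 79), so the primers never converge on a shared product.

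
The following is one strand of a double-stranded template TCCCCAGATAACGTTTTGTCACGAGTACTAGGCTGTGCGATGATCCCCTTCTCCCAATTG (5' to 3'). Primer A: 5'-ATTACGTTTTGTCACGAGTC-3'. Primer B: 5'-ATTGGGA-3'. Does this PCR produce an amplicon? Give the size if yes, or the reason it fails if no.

No product — primer A has no binding site in the template.

Primer A (ATTACGTTTTGTCACGAGTC) does not match the top strand, and its reverse complement GACTCGTGACAAAACGTAAT does not match either.
With no annealing site for primer A, no amplification occurs.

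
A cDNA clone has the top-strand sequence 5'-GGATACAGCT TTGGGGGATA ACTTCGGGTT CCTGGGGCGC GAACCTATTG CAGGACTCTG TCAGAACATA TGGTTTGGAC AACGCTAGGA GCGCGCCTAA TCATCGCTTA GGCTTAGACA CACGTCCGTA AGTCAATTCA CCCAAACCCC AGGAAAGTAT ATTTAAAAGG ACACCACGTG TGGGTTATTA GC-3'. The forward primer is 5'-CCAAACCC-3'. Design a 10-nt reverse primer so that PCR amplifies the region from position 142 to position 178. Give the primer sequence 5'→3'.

5'-CGTGGTGTCC-3'

The product's 3' end on the top strand is position 178.
The reverse primer anneals to the top strand over positions 169–178, i.e. to GGACACCACG.
Its sequence written 5'→3' is the reverse complement: CGTGGTGTCC.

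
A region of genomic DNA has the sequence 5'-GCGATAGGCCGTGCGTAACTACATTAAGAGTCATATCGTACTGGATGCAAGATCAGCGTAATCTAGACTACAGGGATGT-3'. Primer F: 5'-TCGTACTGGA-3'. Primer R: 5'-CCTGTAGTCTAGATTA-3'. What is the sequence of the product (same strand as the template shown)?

The forward primer matches the template at positions 36–45.
Taking the reverse complement of CCTGTAGTCTAGATTA gives TAATCTAGACTACAGG, found at positions 59–74 on the template; the primer anneals here to the top strand with its 3' end pointing upstream.
The product is the template from position 36 through 74 (39 bp).

5'-TCGTACTGGATGCAAGATCAGCGTAATCTAGACTACAGG-3'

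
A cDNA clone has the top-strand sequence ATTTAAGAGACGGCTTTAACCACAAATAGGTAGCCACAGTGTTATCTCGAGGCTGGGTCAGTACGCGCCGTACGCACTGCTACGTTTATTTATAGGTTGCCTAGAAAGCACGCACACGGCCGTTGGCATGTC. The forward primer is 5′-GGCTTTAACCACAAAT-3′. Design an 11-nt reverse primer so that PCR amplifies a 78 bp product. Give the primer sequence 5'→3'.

The forward primer binds at positions 12–27, so a 78 bp product ends at position 12 + 78 − 1 = 89.
The reverse primer anneals to the top strand over positions 79–89, i.e. to GCTACGTTTAT.
Its sequence written 5'→3' is the reverse complement: ATAAACGTAGC.

5'-ATAAACGTAGC-3'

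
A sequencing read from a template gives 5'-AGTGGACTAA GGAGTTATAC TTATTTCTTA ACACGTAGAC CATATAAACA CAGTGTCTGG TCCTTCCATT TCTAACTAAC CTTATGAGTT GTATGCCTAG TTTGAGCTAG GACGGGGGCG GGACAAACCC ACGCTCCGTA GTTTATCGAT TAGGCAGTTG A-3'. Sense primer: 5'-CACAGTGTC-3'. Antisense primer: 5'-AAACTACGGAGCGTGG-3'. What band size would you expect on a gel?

96 bp

Scanning the template, CACAGTGTC occurs at positions 49–57; this primer anneals to the bottom strand there with its 3' end pointing downstream.
Reverse complement of the reverse primer: CCACGCTCCGTAGTTT. This occurs on the top strand at positions 129–144.
Amplicon spans positions 49–144: 96 bp.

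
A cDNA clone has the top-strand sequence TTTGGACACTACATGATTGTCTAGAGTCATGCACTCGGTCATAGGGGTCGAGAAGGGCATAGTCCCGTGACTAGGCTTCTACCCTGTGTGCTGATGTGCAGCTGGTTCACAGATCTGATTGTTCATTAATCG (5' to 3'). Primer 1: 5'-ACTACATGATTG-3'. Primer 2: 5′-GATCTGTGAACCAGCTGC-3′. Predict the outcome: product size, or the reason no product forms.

Primer 1 (ACTACATGATTG) matches the top strand at positions 8–19; it acts as a forward primer.
Primer 2's reverse complement is GCAGCTGGTTCACAGATC, matching the top strand at positions 98–115; it acts as a reverse primer.
The 3' ends face each other across positions 8–115, giving a 108 bp product.

Yes — a 108 bp product.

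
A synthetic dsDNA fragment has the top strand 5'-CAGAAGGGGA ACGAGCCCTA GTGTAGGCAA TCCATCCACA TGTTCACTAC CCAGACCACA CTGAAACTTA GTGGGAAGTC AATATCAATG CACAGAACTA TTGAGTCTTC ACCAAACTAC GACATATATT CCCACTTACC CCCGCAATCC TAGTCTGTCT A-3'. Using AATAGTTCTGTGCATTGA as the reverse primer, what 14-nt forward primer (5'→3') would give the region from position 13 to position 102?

5'-GAGCCCTAGTGTAG-3'

The reverse primer's reverse complement TCAATGCACAGAACTATT matches the template at positions 85–102; the product starts at position 13.
The forward primer is identical to the top strand over positions 13–26: GAGCCCTAGTGTAG.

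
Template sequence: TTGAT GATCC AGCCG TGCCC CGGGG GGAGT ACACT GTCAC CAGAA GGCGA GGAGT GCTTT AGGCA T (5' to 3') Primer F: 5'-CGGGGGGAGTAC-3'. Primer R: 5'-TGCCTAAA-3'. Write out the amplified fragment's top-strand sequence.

5'-CGGGGGGAGTACACTGTCACCAGAAGGCGAGGAGTGCTTTAGGCA-3'

The forward primer matches the template at positions 21–32.
The reverse primer's reverse complement is TTTAGGCA, which matches the template at positions 58–65.
The product is the template from position 21 through 65 (45 bp).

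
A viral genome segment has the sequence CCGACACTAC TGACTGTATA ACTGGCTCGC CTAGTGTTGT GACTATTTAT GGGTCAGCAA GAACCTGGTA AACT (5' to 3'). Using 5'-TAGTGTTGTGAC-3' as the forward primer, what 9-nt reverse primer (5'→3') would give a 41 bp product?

The forward primer binds at positions 32–43, so a 41 bp product ends at position 32 + 41 − 1 = 72.
The reverse primer anneals to the top strand over positions 64–72, i.e. to CCTGGTAAA.
Its sequence written 5'→3' is the reverse complement: TTTACCAGG.

5'-TTTACCAGG-3'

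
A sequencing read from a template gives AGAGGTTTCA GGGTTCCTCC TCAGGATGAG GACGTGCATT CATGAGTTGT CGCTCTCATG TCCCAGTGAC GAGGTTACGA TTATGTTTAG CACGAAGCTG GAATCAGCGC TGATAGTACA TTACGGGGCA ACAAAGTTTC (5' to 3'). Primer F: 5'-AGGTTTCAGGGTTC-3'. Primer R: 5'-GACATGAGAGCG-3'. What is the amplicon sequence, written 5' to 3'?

Forward primer AGGTTTCAGGGTTC is found on the top strand at positions 3–16.
Taking the reverse complement of GACATGAGAGCG gives CGCTCTCATGTC, found at positions 51–62 on the template; the primer anneals here to the top strand with its 3' end pointing upstream.
The product is the template from position 3 through 62 (60 bp).

5'-AGGTTTCAGGGTTCCTCCTCAGGATGAGGACGTGCATTCATGAGTTGTCGCTCTCATGTC-3'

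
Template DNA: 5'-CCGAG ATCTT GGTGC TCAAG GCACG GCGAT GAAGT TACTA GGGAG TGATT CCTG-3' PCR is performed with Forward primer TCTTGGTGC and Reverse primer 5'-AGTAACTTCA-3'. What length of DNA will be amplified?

33 bp

Scanning the template, TCTTGGTGC occurs at positions 7–15; this primer anneals to the bottom strand there with its 3' end pointing downstream.
The reverse primer's reverse complement is TGAAGTTACT, which matches the template at positions 30–39.
Amplicon spans positions 7–39: 33 bp.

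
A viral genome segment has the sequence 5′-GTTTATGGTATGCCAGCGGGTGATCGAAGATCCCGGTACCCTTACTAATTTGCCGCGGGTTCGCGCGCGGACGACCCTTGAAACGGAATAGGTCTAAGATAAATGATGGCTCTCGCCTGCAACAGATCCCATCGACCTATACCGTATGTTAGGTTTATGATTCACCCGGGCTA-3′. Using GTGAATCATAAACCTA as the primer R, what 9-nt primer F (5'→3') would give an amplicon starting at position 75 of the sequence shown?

The reverse primer's reverse complement TAGGTTTATGATTCAC matches the template at positions 150–165; the product starts at position 75.
The forward primer is identical to the top strand over positions 75–83: CCCTTGAAA.

5'-CCCTTGAAA-3'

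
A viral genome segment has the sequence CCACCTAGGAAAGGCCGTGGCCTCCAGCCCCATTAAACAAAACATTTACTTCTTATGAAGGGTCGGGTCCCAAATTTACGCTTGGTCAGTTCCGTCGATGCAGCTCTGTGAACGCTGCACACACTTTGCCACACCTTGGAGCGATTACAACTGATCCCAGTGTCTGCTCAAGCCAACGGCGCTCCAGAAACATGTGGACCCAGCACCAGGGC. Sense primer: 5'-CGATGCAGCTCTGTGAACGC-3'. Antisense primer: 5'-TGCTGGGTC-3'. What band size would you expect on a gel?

110 bp

The forward primer matches the template at positions 96–115.
Reverse complement of the reverse primer: GACCCAGCA. This occurs on the top strand at positions 197–205.
Product length = (reverse-primer end) − (forward-primer start) + 1 = 205 − 96 + 1 = 110 bp.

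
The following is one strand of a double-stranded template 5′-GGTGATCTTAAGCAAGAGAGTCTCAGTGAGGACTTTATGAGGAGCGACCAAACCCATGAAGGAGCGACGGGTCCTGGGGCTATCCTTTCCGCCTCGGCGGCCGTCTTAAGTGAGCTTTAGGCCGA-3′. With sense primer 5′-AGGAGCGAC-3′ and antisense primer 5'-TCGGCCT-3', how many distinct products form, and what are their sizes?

The forward primer AGGAGCGAC matches the top strand at positions 40–48, 60–68.
The reverse primer's reverse complement is AGGCCGA, matching at positions 119–125.
Each forward site pairs with the reverse site to give a product ending at position 125: sizes 86, 66 bp.

Two products: 86 bp, 66 bp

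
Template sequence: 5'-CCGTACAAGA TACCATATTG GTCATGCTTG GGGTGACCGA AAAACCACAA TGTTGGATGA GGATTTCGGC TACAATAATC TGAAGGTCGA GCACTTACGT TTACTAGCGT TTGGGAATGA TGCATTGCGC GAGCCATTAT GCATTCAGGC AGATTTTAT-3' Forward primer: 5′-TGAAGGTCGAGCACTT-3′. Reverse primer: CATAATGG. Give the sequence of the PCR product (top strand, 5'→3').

5'-TGAAGGTCGAGCACTTACGTTTACTAGCGTTTGGGAATGATGCATTGCGCGAGCCATTATG-3'

Forward primer TGAAGGTCGAGCACTT is found on the top strand at positions 81–96.
Taking the reverse complement of CATAATGG gives CCATTATG, found at positions 134–141 on the template; the primer anneals here to the top strand with its 3' end pointing upstream.
The product is the template from position 81 through 141 (61 bp).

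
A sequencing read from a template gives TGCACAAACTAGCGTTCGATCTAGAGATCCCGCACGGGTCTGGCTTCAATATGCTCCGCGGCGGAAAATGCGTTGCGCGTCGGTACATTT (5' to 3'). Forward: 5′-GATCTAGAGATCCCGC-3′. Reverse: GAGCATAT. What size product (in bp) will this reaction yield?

Scanning the template, GATCTAGAGATCCCGC occurs at positions 18–33; this primer anneals to the bottom strand there with its 3' end pointing downstream.
The reverse primer's reverse complement is ATATGCTC, which matches the template at positions 49–56.
Amplicon spans positions 18–56: 39 bp.

39 bp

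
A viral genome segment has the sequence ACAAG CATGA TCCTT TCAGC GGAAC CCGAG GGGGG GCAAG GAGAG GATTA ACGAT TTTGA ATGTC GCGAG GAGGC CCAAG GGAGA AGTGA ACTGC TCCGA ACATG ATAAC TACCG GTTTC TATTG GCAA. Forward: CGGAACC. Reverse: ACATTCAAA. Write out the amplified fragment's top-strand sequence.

Forward primer CGGAACC is found on the top strand at positions 20–26.
Taking the reverse complement of ACATTCAAA gives TTTGAATGT, found at positions 56–64 on the template; the primer anneals here to the top strand with its 3' end pointing upstream.
The product is the template from position 20 through 64 (45 bp).

5'-CGGAACCCGAGGGGGGGCAAGGAGAGGATTAACGATTTTGAATGT-3'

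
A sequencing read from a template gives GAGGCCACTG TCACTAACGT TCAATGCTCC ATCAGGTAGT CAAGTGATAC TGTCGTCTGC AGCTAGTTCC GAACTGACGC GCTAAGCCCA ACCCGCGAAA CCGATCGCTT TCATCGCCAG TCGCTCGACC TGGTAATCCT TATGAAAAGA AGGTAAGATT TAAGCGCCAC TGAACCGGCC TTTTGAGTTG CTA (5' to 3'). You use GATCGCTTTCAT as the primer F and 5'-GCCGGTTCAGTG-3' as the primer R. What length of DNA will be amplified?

Scanning the template, GATCGCTTTCAT occurs at positions 103–114; this primer anneals to the bottom strand there with its 3' end pointing downstream.
The reverse primer's reverse complement is CACTGAACCGGC, which matches the template at positions 168–179.
Amplicon spans positions 103–179: 77 bp.

77 bp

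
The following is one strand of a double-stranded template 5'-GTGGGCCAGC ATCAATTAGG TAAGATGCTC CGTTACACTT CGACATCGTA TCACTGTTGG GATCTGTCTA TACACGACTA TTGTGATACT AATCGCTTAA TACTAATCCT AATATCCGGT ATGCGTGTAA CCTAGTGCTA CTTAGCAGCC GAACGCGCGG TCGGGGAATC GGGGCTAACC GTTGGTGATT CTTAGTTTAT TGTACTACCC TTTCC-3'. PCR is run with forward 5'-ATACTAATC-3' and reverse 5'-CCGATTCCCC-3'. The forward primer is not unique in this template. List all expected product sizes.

The forward primer ATACTAATC matches the top strand at positions 86–94, 100–108.
The reverse primer's reverse complement is GGGGAATCGG, matching at positions 163–172.
Each forward site pairs with the reverse site to give a product ending at position 172: sizes 87, 73 bp.

87 bp, 73 bp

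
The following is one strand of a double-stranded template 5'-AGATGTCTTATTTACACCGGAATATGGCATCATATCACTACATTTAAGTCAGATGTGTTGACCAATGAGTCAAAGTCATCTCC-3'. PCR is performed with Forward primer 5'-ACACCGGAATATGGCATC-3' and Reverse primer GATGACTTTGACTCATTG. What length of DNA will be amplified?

67 bp

The forward primer matches the template at positions 14–31.
The reverse primer's reverse complement is CAATGAGTCAAAGTCATC, which matches the template at positions 63–80.
Product length = (reverse-primer end) − (forward-primer start) + 1 = 80 − 14 + 1 = 67 bp.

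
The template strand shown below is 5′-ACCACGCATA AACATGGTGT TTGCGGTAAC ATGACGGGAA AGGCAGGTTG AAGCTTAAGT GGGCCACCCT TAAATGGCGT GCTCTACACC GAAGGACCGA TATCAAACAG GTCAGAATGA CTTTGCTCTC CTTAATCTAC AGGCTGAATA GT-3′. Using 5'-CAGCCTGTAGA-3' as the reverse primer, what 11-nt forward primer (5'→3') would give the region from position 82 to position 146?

The reverse primer's reverse complement TCTACAGGCTG matches the template at positions 136–146; the product starts at position 82.
The forward primer is identical to the top strand over positions 82–92: CTCTACACCGA.

5'-CTCTACACCGA-3'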